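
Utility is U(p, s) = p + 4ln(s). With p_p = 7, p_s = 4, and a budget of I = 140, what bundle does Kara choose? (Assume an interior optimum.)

p* = 16, s* = 7

MU_p = 1, MU_s = 4/s.
MRS = 1 ÷ (4/s).
Tangency: set MRS = p_p/p_s = 7/4 = 1.75.
MRS depends only on s: 0.25·s = 1.75 ⇒ s* = 1.75/0.25 = 7.
From the budget, 7·p = 140 − 4·7 = 112, so p* = 16.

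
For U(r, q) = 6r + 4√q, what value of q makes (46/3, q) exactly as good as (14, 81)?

q = 49

U(14, 81) = 120.
Set U(46/3, q) = 120 and solve.
With r = 46/3: 4√q = 120 − 6·46/3 = 28, so √q = 7 and q = 49.
Check: U(46/3, 49) = 120.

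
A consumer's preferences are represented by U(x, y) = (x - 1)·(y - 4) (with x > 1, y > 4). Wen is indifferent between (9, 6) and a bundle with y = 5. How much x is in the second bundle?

x = 17

U(9, 6) = 16.
Set U(x, 5) = 16 and solve.
With y = 5: (5 − 4) = 1, so (x − 1) = 16/1 = 16.
So x = 1 + 16 = 17.
Check: U(17, 5) = 16.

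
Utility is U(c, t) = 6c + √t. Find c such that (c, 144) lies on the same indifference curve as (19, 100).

c = 56/3

U(19, 100) = 124.
Set U(c, 144) = 124 and solve.
With t = 144: √144 = 12, so 6c = 124 − 12 = 112 and c = 56/3.
Check: U(56/3, 144) = 124.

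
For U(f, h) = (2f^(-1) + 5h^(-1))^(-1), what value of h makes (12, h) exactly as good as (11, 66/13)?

h = 5

U depends on (f, h) only through S = 2f^(-1) + 5h^(-1), so equal utility means equal S. At (11, 66/13): S = 7/6.
With f = 12: 2·12^(-1) = 1/6, so 5h^(-1) = 7/6 − 1/6 = 1, i.e. h^(-1) = 0.2.
Hence h = 1/0.2 = 5.
Check: U(12, 5) = 0.8571.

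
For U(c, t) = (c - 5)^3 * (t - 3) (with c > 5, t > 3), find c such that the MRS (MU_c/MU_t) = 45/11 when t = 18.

c = 16

MU_c = 3·(c−5)^2·(t−3), MU_t = (c−5)^3.
MRS = (3/1)·(t−3)/(c−5).
Substitute t = 18: MRS = 45/(c − 5). Setting this equal to 45/11 gives c − 5 = 45/(45/11) = 11, so c = 16.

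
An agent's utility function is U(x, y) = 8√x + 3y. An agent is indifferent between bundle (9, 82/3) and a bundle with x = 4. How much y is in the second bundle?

y = 30

U(9, 82/3) = 106.
Set U(4, y) = 106 and solve.
With x = 4: √4 = 2, so 3y = 106 − 8·2 = 90 and y = 30.
Check: U(4, 30) = 106.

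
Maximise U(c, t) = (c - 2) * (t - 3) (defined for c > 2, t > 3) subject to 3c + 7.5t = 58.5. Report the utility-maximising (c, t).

c* = 7, t* = 5

MU_c = (t−3), MU_t = (c−2).
MRS = (t−3)/(c−2).
Tangency: set MRS = p_c/p_t = 3/7.5 = 0.4.
So (t − 3)/(c − 2) = 0.4, i.e. (t − 3) = 0.4·(c − 2).
Rewrite the budget in excess-of-subsistence terms: 3·(c − 2) + 7.5·(t − 3) = 58.5 − 3·2 − 7.5·3 = 30.
Substituting, 6·(c − 2) = 30, so c − 2 = 5 and c* = 7.
Then t − 3 = 0.4·5 = 2, so t* = 5.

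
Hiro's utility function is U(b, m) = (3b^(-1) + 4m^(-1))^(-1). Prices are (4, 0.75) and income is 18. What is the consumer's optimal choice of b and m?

b* = 3, m* = 8

For CES with ρ = -1, MRS = (3/4)·(m/b)^2.
Tangency: set MRS = p_b/p_m = 4/0.75 = 16/3.
So (m/b)^2 = 64/9; taking the square root, m/b = 8/3, i.e. m = (8/3)·b.
Substitute into the budget 4·b + 0.75·m = 18: 6·b = 18, so b* = 3 and m* = (8/3)·3 = 8.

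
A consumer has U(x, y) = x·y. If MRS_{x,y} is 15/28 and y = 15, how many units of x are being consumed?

MU_x = y and MU_y = x.
MRS = MU_x/MU_y = y/x.
Substitute y = 15: MRS = 15/x. Setting 15/x = 15/28 gives x = 15/(15/28) = 28.

x = 28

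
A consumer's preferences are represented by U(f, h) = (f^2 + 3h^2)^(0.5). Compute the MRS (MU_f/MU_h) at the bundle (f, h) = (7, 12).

MRS = 7/36

For CES with ρ = 2, MRS = (1/3)·(h/f)^(-1).
At (7, 12): MRS = 7/36.
The indifference curve has slope −7/36 at this bundle.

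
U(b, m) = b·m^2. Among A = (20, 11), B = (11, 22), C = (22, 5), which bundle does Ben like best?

Evaluate utility at each bundle:
U(A) = 2420.
U(B) = 5324.
U(C) = 550.
Highest utility is B, so B ≻ A ≻ C.

Bundle B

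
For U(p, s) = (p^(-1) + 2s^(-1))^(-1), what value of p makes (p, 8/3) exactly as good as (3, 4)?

U depends on (p, s) only through S = p^(-1) + 2s^(-1), so equal utility means equal S. At (3, 4): S = 5/6.
With s = 8/3: 2·(8/3)^(-1) = 0.75, so p^(-1) = 5/6 − 0.75 = 1/12.
Hence p = 1/(1/12) = 12.
Check: U(12, 8/3) = 1.2.

p = 12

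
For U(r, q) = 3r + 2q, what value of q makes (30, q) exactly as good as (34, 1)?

U(34, 1) = 104.
Set U(30, q) = 104 and solve.
3·30 + 2q = 104 ⇒ 2q = 14 ⇒ q = 7.
Check: U(30, 7) = 104.

q = 7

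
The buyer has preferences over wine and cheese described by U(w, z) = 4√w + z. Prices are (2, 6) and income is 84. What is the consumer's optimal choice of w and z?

MU_w = 4/(2√w), MU_z = 1.
MRS = 4/(2√w) ÷ 1.
Tangency: set MRS = p_w/p_z = 2/6 = 1/3.
MRS depends only on w: 2/√w = 1/3 ⇒ √w = 2/(1/3) = 6 ⇒ w* = 36.
From the budget, 6·z = 84 − 2·36 = 12, so z* = 2.

w* = 36, z* = 2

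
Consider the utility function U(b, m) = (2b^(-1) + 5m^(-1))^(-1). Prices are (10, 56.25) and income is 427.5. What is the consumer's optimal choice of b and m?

For CES with ρ = -1, MRS = (2/5)·(m/b)^2.
Tangency: set MRS = p_b/p_m = 10/56.25 = 8/45.
So (m/b)^2 = 4/9; taking the square root, m/b = 2/3, i.e. m = (2/3)·b.
Substitute into the budget 10·b + 56.25·m = 427.5: 47.5·b = 427.5, so b* = 9 and m* = (2/3)·9 = 6.

b* = 9, m* = 6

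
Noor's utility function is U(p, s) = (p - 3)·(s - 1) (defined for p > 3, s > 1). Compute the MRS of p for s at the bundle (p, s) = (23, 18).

MRS = 0.85

MU_p = (s−1), MU_s = (p−3).
MRS = (s−1)/(p−3).
At (23, 18): MRS = 0.85.
So at (23, 18) the consumer would give up 0.85 units of s for one more unit of p.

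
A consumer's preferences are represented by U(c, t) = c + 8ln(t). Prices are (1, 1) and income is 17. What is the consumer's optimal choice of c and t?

MU_c = 1, MU_t = 8/t.
MRS = 1 ÷ (8/t).
Tangency: set MRS = p_c/p_t = 1/1 = 1.
MRS depends only on t: 0.125·t = 1 ⇒ t* = 1/0.125 = 8.
From the budget, 1·c = 17 − 1·8 = 9, so c* = 9.

c* = 9, t* = 8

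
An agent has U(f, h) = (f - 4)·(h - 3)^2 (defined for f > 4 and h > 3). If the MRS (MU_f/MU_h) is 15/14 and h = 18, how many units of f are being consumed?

MU_f = (h−3)^2, MU_h = 2·(f−4)·(h−3).
MRS = (1/2)·(h−3)/(f−4).
Substitute h = 18: MRS = 7.5/(f − 4). Setting this equal to 15/14 gives f − 4 = 7.5/(15/14) = 7, so f = 11.

f = 11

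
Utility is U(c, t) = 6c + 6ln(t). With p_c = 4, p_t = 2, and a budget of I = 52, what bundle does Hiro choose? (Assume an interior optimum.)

MU_c = 6, MU_t = 6/t.
MRS = 6 ÷ (6/t).
Tangency: set MRS = p_c/p_t = 4/2 = 2.
MRS depends only on t: t = 2 ⇒ t* = 2.
From the budget, 4·c = 52 − 2·2 = 48, so c* = 12.

c* = 12, t* = 2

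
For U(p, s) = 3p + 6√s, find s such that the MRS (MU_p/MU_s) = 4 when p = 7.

s = 16

MU_p = 3, MU_s = 6/(2√s).
MRS = 3 ÷ (6/(2√s)).
MRS depends only on s: √s = 4 ⇒ √s = 4 ⇒ s = 16.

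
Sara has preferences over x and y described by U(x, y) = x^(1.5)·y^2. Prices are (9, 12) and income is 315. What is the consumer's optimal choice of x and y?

MU_x = 1.5·√x·y^2 and MU_y = 2·x^(1.5)·y.
MRS = MU_x/MU_y = (0.75)·y/x.
Tangency: set MRS = p_x/p_y = 9/12 = 0.75.
So (0.75)·y/x = 0.75, i.e. y = x.
Substitute into the budget 9·x + 12·y = 315: 21·x = 315, so x* = 15.
Then y* = 15.

x* = 15, y* = 15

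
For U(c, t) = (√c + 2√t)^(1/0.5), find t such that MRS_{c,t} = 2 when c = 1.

For CES with ρ = 0.5, MRS = (1/2)·√(t/c).
Setting (1/2)·√(t/1) = 2 gives √(t/1) = 4, so t/1 = 16 and t = 16.

t = 16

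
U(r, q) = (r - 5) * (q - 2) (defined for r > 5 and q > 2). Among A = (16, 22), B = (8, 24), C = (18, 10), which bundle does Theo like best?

Evaluate utility at each bundle:
U(A) = 220.
U(B) = 66.
U(C) = 104.
Highest utility is A, so A ≻ C ≻ B.

Bundle A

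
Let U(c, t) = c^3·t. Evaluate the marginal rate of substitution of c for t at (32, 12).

MRS = 1.125

MU_c = 3·c^2·t and MU_t = c^3.
MRS = MU_c/MU_t = (3/1)·t/c.
At (32, 12): MRS = 1.125.
The indifference curve has slope −1.125 at this bundle.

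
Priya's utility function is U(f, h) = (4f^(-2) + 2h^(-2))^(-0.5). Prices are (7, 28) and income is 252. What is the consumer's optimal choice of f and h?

For CES with ρ = -2, MRS = (4/2)·(h/f)^3.
Tangency: set MRS = p_f/p_h = 7/28 = 0.25.
So (h/f)^3 = 0.125; taking the cube root, h/f = 0.5, i.e. h = 0.5·f.
Substitute into the budget 7·f + 28·h = 252: 21·f = 252, so f* = 12 and h* = 0.5·12 = 6.

f* = 12, h* = 6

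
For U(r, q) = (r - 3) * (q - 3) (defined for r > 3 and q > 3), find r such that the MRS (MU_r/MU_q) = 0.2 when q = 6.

MU_r = (q−3), MU_q = (r−3).
MRS = (q−3)/(r−3).
Substitute q = 6: MRS = 3/(r − 3). Setting this equal to 0.2 gives r − 3 = 3/0.2 = 15, so r = 18.

r = 18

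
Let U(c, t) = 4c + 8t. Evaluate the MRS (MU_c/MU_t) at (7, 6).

MU_c = 4, MU_t = 8, so MRS = 4/8 = 0.5 at every bundle.
At (7, 6): MRS = 0.5.
That is, one extra unit of c is worth 0.5 units of t at the margin.

MRS = 0.5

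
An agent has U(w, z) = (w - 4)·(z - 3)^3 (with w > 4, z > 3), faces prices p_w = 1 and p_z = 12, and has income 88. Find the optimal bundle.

MU_w = (z−3)^3, MU_z = 3·(w−4)·(z−3)^2.
MRS = (1/3)·(z−3)/(w−4).
Tangency: set MRS = p_w/p_z = 1/12.
So (1/3)·(z − 3)/(w − 4) = 1/12, i.e. (z − 3) = 0.25·(w − 4).
Rewrite the budget in excess-of-subsistence terms: 1·(w − 4) + 12·(z − 3) = 88 − 1·4 − 12·3 = 48.
Substituting, 4·(w − 4) = 48, so w − 4 = 12 and w* = 16.
Then z − 3 = 0.25·12 = 3, so z* = 6.

w* = 16, z* = 6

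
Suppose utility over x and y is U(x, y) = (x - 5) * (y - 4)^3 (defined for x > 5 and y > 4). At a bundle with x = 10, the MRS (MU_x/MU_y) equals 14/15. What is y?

MU_x = (y−4)^3, MU_y = 3·(x−5)·(y−4)^2.
MRS = (1/3)·(y−4)/(x−5).
Substitute x = 10: MRS = (y − 4)/15. Setting this equal to 14/15 gives y − 4 = (14/15)·15 = 14, so y = 18.

y = 18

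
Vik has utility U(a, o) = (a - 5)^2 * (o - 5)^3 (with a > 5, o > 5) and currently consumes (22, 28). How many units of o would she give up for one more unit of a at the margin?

MRS = 46/51

MU_a = 2·(a−5)·(o−5)^3, MU_o = 3·(a−5)^2·(o−5)^2.
MRS = (2/3)·(o−5)/(a−5).
At (22, 28): MRS = 46/51.
So at (22, 28) the consumer would give up 46/51 units of o for one more unit of a.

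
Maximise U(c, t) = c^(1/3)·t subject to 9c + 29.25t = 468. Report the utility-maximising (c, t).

MU_c = 1/3·c^(-2/3)·t and MU_t = c^(1/3).
MRS = MU_c/MU_t = (1/3)·t/c.
Tangency: set MRS = p_c/p_t = 9/29.25 = 4/13.
So (1/3)·t/c = 4/13, i.e. t = (12/13)·c.
Substitute into the budget 9·c + 29.25·t = 468: 36·c = 468, so c* = 13.
Then t* = (12/13)·13 = 12.

c* = 13, t* = 12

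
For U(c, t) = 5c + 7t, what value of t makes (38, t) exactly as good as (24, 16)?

t = 6

U(24, 16) = 232.
Set U(38, t) = 232 and solve.
5·38 + 7t = 232 ⇒ 7t = 42 ⇒ t = 6.
Check: U(38, 6) = 232.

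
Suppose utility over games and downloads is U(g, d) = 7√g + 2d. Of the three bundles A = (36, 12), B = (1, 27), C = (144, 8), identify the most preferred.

Bundle C

Evaluate utility at each bundle:
U(A) = 66.000.
U(B) = 61.000.
U(C) = 100.000.
Highest utility is C, so C ≻ A ≻ B.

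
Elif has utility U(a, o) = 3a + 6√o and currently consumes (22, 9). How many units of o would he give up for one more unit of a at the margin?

MU_a = 3, MU_o = 6/(2√o).
MRS = 3 ÷ (6/(2√o)).
At (22, 9): MRS = 3.
So at (22, 9) the consumer would give up 3 units of o for one more unit of a.

MRS = 3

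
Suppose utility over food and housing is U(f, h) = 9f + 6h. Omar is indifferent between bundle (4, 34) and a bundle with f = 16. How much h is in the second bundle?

h = 16

U(4, 34) = 240.
Set U(16, h) = 240 and solve.
9·16 + 6h = 240 ⇒ 6h = 96 ⇒ h = 16.
Check: U(16, 16) = 240.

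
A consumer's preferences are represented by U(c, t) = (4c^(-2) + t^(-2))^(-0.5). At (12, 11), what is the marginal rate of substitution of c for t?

MRS = 1331/432

For CES with ρ = -2, MRS = (4/1)·(t/c)^3.
At (12, 11): MRS = 1331/432.
The indifference curve has slope −1331/432 at this bundle.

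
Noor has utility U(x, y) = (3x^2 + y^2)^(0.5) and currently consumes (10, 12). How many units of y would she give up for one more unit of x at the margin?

MRS = 2.5

For CES with ρ = 2, MRS = (3/1)·(y/x)^(-1).
At (10, 12): MRS = 2.5.
That is, one extra unit of x is worth 2.5 units of y at the margin.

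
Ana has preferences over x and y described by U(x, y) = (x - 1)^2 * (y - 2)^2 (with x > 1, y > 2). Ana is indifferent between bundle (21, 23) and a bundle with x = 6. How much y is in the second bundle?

y = 86

U(21, 23) = 176400.
Set U(6, y) = 176400 and solve.
With x = 6: (6 − 1)^2 = 25, so (y − 2)^2 = 176400/25 = 7056.
Taking the square root (with y > 2): y − 2 = 84, so y = 86.
Check: U(6, 86) = 176400.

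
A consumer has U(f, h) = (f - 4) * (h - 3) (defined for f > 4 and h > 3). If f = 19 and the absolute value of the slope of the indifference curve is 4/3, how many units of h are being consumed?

h = 23

MU_f = (h−3), MU_h = (f−4).
MRS = (h−3)/(f−4).
Substitute f = 19: MRS = (h − 3)/15. Setting this equal to 4/3 gives h − 3 = (4/3)·15 = 20, so h = 23.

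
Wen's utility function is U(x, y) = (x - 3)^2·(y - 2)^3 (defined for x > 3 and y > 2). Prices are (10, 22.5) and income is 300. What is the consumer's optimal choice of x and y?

x* = 12, y* = 8

MU_x = 2·(x−3)·(y−2)^3, MU_y = 3·(x−3)^2·(y−2)^2.
MRS = (2/3)·(y−2)/(x−3).
Tangency: set MRS = p_x/p_y = 10/22.5 = 4/9.
So (2/3)·(y − 2)/(x − 3) = 4/9, i.e. (y − 2) = (2/3)·(x − 3).
Rewrite the budget in excess-of-subsistence terms: 10·(x − 3) + 22.5·(y − 2) = 300 − 10·3 − 22.5·2 = 225.
Substituting, 25·(x − 3) = 225, so x − 3 = 9 and x* = 12.
Then y − 2 = (2/3)·9 = 6, so y* = 8.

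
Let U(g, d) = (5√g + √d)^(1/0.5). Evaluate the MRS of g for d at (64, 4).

MRS = 1.25

For CES with ρ = 0.5, MRS = (5/1)·√(d/g).
At (64, 4): MRS = 1.25.
So at (64, 4) the consumer would give up 1.25 units of d for one more unit of g.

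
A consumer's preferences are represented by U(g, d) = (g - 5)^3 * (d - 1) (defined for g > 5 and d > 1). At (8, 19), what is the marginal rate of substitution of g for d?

MU_g = 3·(g−5)^2·(d−1), MU_d = (g−5)^3.
MRS = (3/1)·(d−1)/(g−5).
At (8, 19): MRS = 18.
The indifference curve has slope −18 at this bundle.

MRS = 18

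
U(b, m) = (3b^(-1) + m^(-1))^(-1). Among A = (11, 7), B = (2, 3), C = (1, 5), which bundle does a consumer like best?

Evaluate utility at each bundle:
U(A) = 2.406.
U(B) = 0.545.
U(C) = 0.312.
Highest utility is A, so A ≻ B ≻ C.

Bundle A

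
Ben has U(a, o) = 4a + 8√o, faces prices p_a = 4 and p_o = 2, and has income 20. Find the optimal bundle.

MU_a = 4, MU_o = 8/(2√o).
MRS = 4 ÷ (8/(2√o)).
Tangency: set MRS = p_a/p_o = 4/2 = 2.
MRS depends only on o: √o = 2 ⇒ √o = 2 ⇒ o* = 4.
From the budget, 4·a = 20 − 2·4 = 12, so a* = 3.

a* = 3, o* = 4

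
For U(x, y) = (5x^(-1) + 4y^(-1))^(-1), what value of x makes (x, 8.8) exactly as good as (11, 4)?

U depends on (x, y) only through S = 5x^(-1) + 4y^(-1), so equal utility means equal S. At (11, 4): S = 16/11.
With y = 8.8: 4·8.8^(-1) = 5/11, so 5x^(-1) = 16/11 − 5/11 = 1, i.e. x^(-1) = 0.2.
Hence x = 1/0.2 = 5.
Check: U(5, 8.8) = 0.6875.

x = 5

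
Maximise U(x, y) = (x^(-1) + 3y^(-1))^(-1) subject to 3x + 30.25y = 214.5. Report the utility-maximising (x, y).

For CES with ρ = -1, MRS = (1/3)·(y/x)^2.
Tangency: set MRS = p_x/p_y = 3/30.25 = 12/121.
So (y/x)^2 = 36/121; taking the square root, y/x = 6/11, i.e. y = (6/11)·x.
Substitute into the budget 3·x + 30.25·y = 214.5: 19.5·x = 214.5, so x* = 11 and y* = (6/11)·11 = 6.

x* = 11, y* = 6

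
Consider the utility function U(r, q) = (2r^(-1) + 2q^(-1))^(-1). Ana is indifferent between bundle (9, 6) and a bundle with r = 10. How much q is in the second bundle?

q = 5.625

U depends on (r, q) only through S = 2r^(-1) + 2q^(-1), so equal utility means equal S. At (9, 6): S = 5/9.
With r = 10: 2·10^(-1) = 0.2, so 2q^(-1) = 5/9 − 0.2 = 16/45, i.e. q^(-1) = 8/45.
Hence q = 1/(8/45) = 5.625.
Check: U(10, 5.625) = 1.8.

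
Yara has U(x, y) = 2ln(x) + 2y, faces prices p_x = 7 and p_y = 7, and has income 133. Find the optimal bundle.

x* = 1, y* = 18

MU_x = 2/x, MU_y = 2.
MRS = 2/x ÷ 2.
Tangency: set MRS = p_x/p_y = 7/7 = 1.
MRS depends only on x: 1/x = 1 ⇒ x* = 1/1 = 1.
From the budget, 7·y = 133 − 7·1 = 126, so y* = 18.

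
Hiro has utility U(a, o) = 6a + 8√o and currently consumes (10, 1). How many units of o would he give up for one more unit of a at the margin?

MU_a = 6, MU_o = 8/(2√o).
MRS = 6 ÷ (8/(2√o)).
At (10, 1): MRS = 1.5.
The indifference curve has slope −1.5 at this bundle.

MRS = 1.5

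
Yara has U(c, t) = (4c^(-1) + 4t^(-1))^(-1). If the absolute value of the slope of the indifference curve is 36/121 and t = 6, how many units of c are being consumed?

For CES with ρ = -1, MRS = (t/c)^2.
Setting (6/c)^2 = 36/121 gives 6/c = 6/11 and c = 11.

c = 11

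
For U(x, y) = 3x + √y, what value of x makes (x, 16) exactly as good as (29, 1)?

x = 28

U(29, 1) = 88.
Set U(x, 16) = 88 and solve.
With y = 16: √16 = 4, so 3x = 88 − 4 = 84 and x = 28.
Check: U(28, 16) = 88.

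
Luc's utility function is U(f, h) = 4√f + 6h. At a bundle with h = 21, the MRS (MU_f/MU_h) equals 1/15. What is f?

f = 25

MU_f = 4/(2√f), MU_h = 6.
MRS = 4/(2√f) ÷ 6.
MRS depends only on f: (1/3)/√f = 1/15 ⇒ √f = (1/3)/(1/15) = 5 ⇒ f = 25.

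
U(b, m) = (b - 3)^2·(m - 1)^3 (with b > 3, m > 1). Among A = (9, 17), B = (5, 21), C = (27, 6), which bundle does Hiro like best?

Evaluate utility at each bundle:
U(A) = 147456.
U(B) = 32000.
U(C) = 72000.
Highest utility is A, so A ≻ C ≻ B.

Bundle A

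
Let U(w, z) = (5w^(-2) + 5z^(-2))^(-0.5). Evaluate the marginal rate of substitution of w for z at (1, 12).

MRS = 1728

For CES with ρ = -2, MRS = (z/w)^3.
At (1, 12): MRS = 1728.
The indifference curve has slope −1728 at this bundle.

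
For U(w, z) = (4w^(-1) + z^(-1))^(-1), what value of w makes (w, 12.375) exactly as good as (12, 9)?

w = 11

U depends on (w, z) only through S = 4w^(-1) + z^(-1), so equal utility means equal S. At (12, 9): S = 4/9.
With z = 12.375: 12.375^(-1) = 8/99, so 4w^(-1) = 4/9 − 8/99 = 4/11, i.e. w^(-1) = 1/11.
Hence w = 1/(1/11) = 11.
Check: U(11, 12.375) = 2.25.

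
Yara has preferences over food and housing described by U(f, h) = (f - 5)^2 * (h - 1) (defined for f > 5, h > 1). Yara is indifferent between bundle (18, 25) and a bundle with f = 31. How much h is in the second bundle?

h = 7

U(18, 25) = 4056.
Set U(31, h) = 4056 and solve.
With f = 31: (31 − 5)^2 = 676, so (h − 1) = 4056/676 = 6.
So h = 1 + 6 = 7.
Check: U(31, 7) = 4056.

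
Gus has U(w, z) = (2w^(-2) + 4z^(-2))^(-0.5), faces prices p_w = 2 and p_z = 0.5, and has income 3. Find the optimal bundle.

For CES with ρ = -2, MRS = (2/4)·(z/w)^3.
Tangency: set MRS = p_w/p_z = 2/0.5 = 4.
So (z/w)^3 = 8; taking the cube root, z/w = 2, i.e. z = 2·w.
Substitute into the budget 2·w + 0.5·z = 3: 3·w = 3, so w* = 1 and z* = 2·1 = 2.

w* = 1, z* = 2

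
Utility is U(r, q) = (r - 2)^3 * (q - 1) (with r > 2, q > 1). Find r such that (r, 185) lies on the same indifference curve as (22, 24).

r = 12

U(22, 24) = 184000.
Set U(r, 185) = 184000 and solve.
With q = 185: (185 − 1) = 184, so (r − 2)^3 = 184000/184 = 1000.
Taking the cube root (with r > 2): r − 2 = 10, so r = 12.
Check: U(12, 185) = 184000.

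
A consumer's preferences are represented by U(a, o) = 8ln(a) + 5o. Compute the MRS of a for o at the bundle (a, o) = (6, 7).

MU_a = 8/a, MU_o = 5.
MRS = 8/a ÷ 5.
At (6, 7): MRS = 4/15.
That is, one extra unit of a is worth 4/15 units of o at the margin.

MRS = 4/15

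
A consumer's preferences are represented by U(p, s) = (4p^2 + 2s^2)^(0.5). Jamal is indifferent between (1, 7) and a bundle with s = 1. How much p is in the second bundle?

U depends on (p, s) only through S = 4p^2 + 2s^2, so equal utility means equal S. At (1, 7): S = 102.
With s = 1: 2·1^2 = 2, so 4p^2 = 102 − 2 = 100, i.e. p^2 = 25.
Hence p = √25 = 5.
Check: U(5, 1) = 10.0995.

p = 5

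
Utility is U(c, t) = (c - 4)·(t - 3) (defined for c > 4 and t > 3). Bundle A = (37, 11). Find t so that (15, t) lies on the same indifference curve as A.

U(37, 11) = 264.
Set U(15, t) = 264 and solve.
With c = 15: (15 − 4) = 11, so (t − 3) = 264/11 = 24.
So t = 3 + 24 = 27.
Check: U(15, 27) = 264.

t = 27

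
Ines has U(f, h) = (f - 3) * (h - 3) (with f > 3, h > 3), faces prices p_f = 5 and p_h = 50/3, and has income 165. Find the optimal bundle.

MU_f = (h−3), MU_h = (f−3).
MRS = (h−3)/(f−3).
Tangency: set MRS = p_f/p_h = 5/(50/3) = 0.3.
So (h − 3)/(f − 3) = 0.3, i.e. (h − 3) = 0.3·(f − 3).
Rewrite the budget in excess-of-subsistence terms: 5·(f − 3) + (50/3)·(h − 3) = 165 − 5·3 − (50/3)·3 = 100.
Substituting, 10·(f − 3) = 100, so f − 3 = 10 and f* = 13.
Then h − 3 = 0.3·10 = 3, so h* = 6.

f* = 13, h* = 6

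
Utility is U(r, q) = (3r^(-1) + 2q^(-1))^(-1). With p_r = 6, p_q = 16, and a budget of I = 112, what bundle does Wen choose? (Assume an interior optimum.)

r* = 8, q* = 4

For CES with ρ = -1, MRS = (3/2)·(q/r)^2.
Tangency: set MRS = p_r/p_q = 6/16 = 0.375.
So (q/r)^2 = 0.25; taking the square root, q/r = 0.5, i.e. q = 0.5·r.
Substitute into the budget 6·r + 16·q = 112: 14·r = 112, so r* = 8 and q* = 0.5·8 = 4.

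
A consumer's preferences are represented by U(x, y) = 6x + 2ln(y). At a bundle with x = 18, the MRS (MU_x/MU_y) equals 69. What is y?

y = 23

MU_x = 6, MU_y = 2/y.
MRS = 6 ÷ (2/y).
MRS depends only on y: 3·y = 69 ⇒ y = 69/3 = 23.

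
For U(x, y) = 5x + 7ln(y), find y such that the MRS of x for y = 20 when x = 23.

MU_x = 5, MU_y = 7/y.
MRS = 5 ÷ (7/y).
MRS depends only on y: (5/7)·y = 20 ⇒ y = 20/(5/7) = 28.

y = 28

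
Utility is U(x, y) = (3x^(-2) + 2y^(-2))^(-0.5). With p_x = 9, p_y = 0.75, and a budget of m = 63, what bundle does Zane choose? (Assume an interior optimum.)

x* = 6, y* = 12

For CES with ρ = -2, MRS = (3/2)·(y/x)^3.
Tangency: set MRS = p_x/p_y = 9/0.75 = 12.
So (y/x)^3 = 8; taking the cube root, y/x = 2, i.e. y = 2·x.
Substitute into the budget 9·x + 0.75·y = 63: 10.5·x = 63, so x* = 6 and y* = 2·6 = 12.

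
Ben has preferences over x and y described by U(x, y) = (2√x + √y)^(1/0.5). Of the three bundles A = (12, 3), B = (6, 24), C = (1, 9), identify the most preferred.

Evaluate utility at each bundle:
U(A) = 75.000.
U(B) = 96.000.
U(C) = 25.000.
Highest utility is B, so B ≻ A ≻ C.

Bundle B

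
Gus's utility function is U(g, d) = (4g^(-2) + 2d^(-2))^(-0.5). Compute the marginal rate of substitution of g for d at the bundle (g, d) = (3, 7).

For CES with ρ = -2, MRS = (4/2)·(d/g)^3.
At (3, 7): MRS = 686/27.
The indifference curve has slope −686/27 at this bundle.

MRS = 686/27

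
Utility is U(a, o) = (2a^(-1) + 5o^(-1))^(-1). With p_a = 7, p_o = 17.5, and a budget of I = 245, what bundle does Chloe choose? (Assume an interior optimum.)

For CES with ρ = -1, MRS = (2/5)·(o/a)^2.
Tangency: set MRS = p_a/p_o = 7/17.5 = 0.4.
So (o/a)^2 = 1; taking the square root, o/a = 1, i.e. o = a.
Substitute into the budget 7·a + 17.5·o = 245: 24.5·a = 245, so a* = 10 and o* = 10.

a* = 10, o* = 10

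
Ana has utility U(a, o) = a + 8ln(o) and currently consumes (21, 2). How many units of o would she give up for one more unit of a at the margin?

MU_a = 1, MU_o = 8/o.
MRS = 1 ÷ (8/o).
At (21, 2): MRS = 0.25.
The indifference curve has slope −0.25 at this bundle.

MRS = 0.25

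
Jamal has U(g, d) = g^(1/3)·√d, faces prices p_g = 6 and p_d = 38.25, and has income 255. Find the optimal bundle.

g* = 17, d* = 4

MU_g = 1/3·g^(-2/3)·√d and MU_d = 0.5·g^(1/3)·d^(-0.5).
MRS = MU_g/MU_d = (2/3)·d/g.
Tangency: set MRS = p_g/p_d = 6/38.25 = 8/51.
So (2/3)·d/g = 8/51, i.e. d = (4/17)·g.
Substitute into the budget 6·g + 38.25·d = 255: 15·g = 255, so g* = 17.
Then d* = (4/17)·17 = 4.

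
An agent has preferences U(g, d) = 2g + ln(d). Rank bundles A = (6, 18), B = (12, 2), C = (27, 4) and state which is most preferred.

Evaluate utility at each bundle:
U(A) = 14.890.
U(B) = 24.693.
U(C) = 55.386.
Highest utility is C, so C ≻ B ≻ A.

Bundle C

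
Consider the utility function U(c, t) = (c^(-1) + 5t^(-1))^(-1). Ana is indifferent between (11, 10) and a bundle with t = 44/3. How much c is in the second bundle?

U depends on (c, t) only through S = c^(-1) + 5t^(-1), so equal utility means equal S. At (11, 10): S = 13/22.
With t = 44/3: 5·(44/3)^(-1) = 15/44, so c^(-1) = 13/22 − 15/44 = 0.25.
Hence c = 1/0.25 = 4.
Check: U(4, 44/3) = 1.6923.

c = 4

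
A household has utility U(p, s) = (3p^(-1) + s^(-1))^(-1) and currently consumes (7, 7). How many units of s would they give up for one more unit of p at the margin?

For CES with ρ = -1, MRS = (3/1)·(s/p)^2.
At (7, 7): MRS = 3.
The indifference curve has slope −3 at this bundle.

MRS = 3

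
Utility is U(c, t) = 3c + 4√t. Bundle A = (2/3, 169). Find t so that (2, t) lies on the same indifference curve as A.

t = 144

U(2/3, 169) = 54.
Set U(2, t) = 54 and solve.
With c = 2: 4√t = 54 − 3·2 = 48, so √t = 12 and t = 144.
Check: U(2, 144) = 54.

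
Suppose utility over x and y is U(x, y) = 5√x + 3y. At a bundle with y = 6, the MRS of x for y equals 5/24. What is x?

MU_x = 5/(2√x), MU_y = 3.
MRS = 5/(2√x) ÷ 3.
MRS depends only on x: (5/6)/√x = 5/24 ⇒ √x = (5/6)/(5/24) = 4 ⇒ x = 16.

x = 16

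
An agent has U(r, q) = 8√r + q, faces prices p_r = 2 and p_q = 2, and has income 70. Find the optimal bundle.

MU_r = 8/(2√r), MU_q = 1.
MRS = 8/(2√r) ÷ 1.
Tangency: set MRS = p_r/p_q = 2/2 = 1.
MRS depends only on r: 4/√r = 1 ⇒ √r = 4/1 = 4 ⇒ r* = 16.
From the budget, 2·q = 70 − 2·16 = 38, so q* = 19.

r* = 16, q* = 19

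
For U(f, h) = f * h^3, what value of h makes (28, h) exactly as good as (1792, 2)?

h = 8

U(1792, 2) = 14336.
Set U(28, h) = 14336 and solve.
With f = 28: h^3 = 14336/28 = 512; taking the cube root, h = 8.
Check: U(28, 8) = 14336.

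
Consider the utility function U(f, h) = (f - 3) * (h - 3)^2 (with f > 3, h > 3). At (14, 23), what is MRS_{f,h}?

MU_f = (h−3)^2, MU_h = 2·(f−3)·(h−3).
MRS = (1/2)·(h−3)/(f−3).
At (14, 23): MRS = 10/11.
The indifference curve has slope −10/11 at this bundle.

MRS = 10/11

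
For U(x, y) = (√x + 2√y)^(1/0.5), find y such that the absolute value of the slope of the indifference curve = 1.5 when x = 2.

For CES with ρ = 0.5, MRS = (1/2)·√(y/x).
Setting (1/2)·√(y/2) = 1.5 gives √(y/2) = 3, so y/2 = 9 and y = 18.

y = 18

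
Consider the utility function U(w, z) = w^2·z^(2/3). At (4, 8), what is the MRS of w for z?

MRS = 6

MU_w = 2·w·z^(2/3) and MU_z = 2/3·w^2·z^(-1/3).
MRS = MU_w/MU_z = (3)·z/w.
At (4, 8): MRS = 6.
The indifference curve has slope −6 at this bundle.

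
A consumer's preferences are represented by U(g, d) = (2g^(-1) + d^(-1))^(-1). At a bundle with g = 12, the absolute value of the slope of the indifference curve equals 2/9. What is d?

For CES with ρ = -1, MRS = (2/1)·(d/g)^2.
Setting (2/1)·(d/12)^2 = 2/9 gives (d/12)^2 = 1/9, so d/12 = 1/3 and d = 4.

d = 4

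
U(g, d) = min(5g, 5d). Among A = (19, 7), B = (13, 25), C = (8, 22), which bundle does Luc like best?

Evaluate utility at each bundle:
U(A) = 35.
U(B) = 65.
U(C) = 40.
Highest utility is B, so B ≻ C ≻ A.

Bundle B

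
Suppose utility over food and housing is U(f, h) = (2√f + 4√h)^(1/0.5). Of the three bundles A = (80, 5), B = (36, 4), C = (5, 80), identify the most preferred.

Bundle C

Evaluate utility at each bundle:
U(A) = 720.000.
U(B) = 400.000.
U(C) = 1620.000.
Highest utility is C, so C ≻ A ≻ B.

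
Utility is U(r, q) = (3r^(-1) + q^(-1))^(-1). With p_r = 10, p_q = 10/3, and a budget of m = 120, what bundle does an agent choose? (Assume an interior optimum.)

For CES with ρ = -1, MRS = (3/1)·(q/r)^2.
Tangency: set MRS = p_r/p_q = 10/(10/3) = 3.
So (q/r)^2 = 1; taking the square root, q/r = 1, i.e. q = r.
Substitute into the budget 10·r + (10/3)·q = 120: (40/3)·r = 120, so r* = 9 and q* = 9.

r* = 9, q* = 9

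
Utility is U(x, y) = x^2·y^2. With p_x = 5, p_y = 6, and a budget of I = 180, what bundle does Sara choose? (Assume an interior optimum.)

MU_x = 2·x·y^2 and MU_y = 2·x^2·y.
MRS = MU_x/MU_y = y/x.
Tangency: set MRS = p_x/p_y = 5/6.
So y/x = 5/6, i.e. y = (5/6)·x.
Substitute into the budget 5·x + 6·y = 180: 10·x = 180, so x* = 18.
Then y* = (5/6)·18 = 15.

x* = 18, y* = 15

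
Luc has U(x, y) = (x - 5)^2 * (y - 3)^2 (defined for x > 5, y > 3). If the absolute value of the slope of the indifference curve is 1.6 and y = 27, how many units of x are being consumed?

x = 20

MU_x = 2·(x−5)·(y−3)^2, MU_y = 2·(x−5)^2·(y−3).
MRS = (y−3)/(x−5).
Substitute y = 27: MRS = 24/(x − 5). Setting this equal to 1.6 gives x − 5 = 24/1.6 = 15, so x = 20.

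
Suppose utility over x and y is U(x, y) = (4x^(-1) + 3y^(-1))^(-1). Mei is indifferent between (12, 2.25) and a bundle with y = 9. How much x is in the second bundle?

x = 3

U depends on (x, y) only through S = 4x^(-1) + 3y^(-1), so equal utility means equal S. At (12, 2.25): S = 5/3.
With y = 9: 3·9^(-1) = 1/3, so 4x^(-1) = 5/3 − 1/3 = 4/3, i.e. x^(-1) = 1/3.
Hence x = 1/(1/3) = 3.
Check: U(3, 9) = 0.6.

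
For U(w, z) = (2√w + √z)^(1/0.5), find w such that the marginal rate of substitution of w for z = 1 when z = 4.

For CES with ρ = 0.5, MRS = (2/1)·√(z/w).
Setting (2/1)·√(4/w) = 1 gives √(4/w) = 0.5, so 4/w = 0.25 and w = 16.

w = 16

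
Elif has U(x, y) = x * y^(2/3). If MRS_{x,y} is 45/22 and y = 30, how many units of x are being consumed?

x = 22

MU_x = y^(2/3) and MU_y = 2/3·x·y^(-1/3).
MRS = MU_x/MU_y = (1.5)·y/x.
Substitute y = 30: MRS = 45/x. Setting 45/x = 45/22 gives x = 45/(45/22) = 22.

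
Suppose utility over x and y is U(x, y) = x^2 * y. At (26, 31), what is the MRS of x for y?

MRS = 31/13

MU_x = 2·x·y and MU_y = x^2.
MRS = MU_x/MU_y = (2/1)·y/x.
At (26, 31): MRS = 31/13.
That is, one extra unit of x is worth 31/13 units of y at the margin.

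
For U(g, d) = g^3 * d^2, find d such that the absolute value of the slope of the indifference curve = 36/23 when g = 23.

MU_g = 3·g^2·d^2 and MU_d = 2·g^3·d.
MRS = MU_g/MU_d = (3/2)·d/g.
Substitute g = 23: MRS = d/(46/3). Setting d/(46/3) = 36/23 gives d = (36/23)·(46/3) = 24.

d = 24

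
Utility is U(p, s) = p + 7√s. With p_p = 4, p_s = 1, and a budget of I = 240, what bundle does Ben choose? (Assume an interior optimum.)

p* = 11, s* = 196

MU_p = 1, MU_s = 7/(2√s).
MRS = 1 ÷ (7/(2√s)).
Tangency: set MRS = p_p/p_s = 4/1 = 4.
MRS depends only on s: (2/7)·√s = 4 ⇒ √s = 4/(2/7) = 14 ⇒ s* = 196.
From the budget, 4·p = 240 − 1·196 = 44, so p* = 11.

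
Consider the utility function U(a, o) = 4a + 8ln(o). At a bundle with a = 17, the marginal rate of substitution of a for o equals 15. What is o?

o = 30

MU_a = 4, MU_o = 8/o.
MRS = 4 ÷ (8/o).
MRS depends only on o: 0.5·o = 15 ⇒ o = 15/0.5 = 30.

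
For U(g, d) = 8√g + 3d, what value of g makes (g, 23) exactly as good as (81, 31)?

g = 144

U(81, 31) = 165.
Set U(g, 23) = 165 and solve.
With d = 23: 8√g = 165 − 3·23 = 96, so √g = 12 and g = 144.
Check: U(144, 23) = 165.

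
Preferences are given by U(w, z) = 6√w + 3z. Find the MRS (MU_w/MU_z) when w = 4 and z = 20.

MU_w = 6/(2√w), MU_z = 3.
MRS = 6/(2√w) ÷ 3.
At (4, 20): MRS = 0.5.
The indifference curve has slope −0.5 at this bundle.

MRS = 0.5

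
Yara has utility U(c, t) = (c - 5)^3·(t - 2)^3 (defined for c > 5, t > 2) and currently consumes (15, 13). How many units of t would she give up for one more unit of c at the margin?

MRS = 1.1

MU_c = 3·(c−5)^2·(t−2)^3, MU_t = 3·(c−5)^3·(t−2)^2.
MRS = (t−2)/(c−5).
At (15, 13): MRS = 1.1.
So at (15, 13) the consumer would give up 1.1 units of t for one more unit of c.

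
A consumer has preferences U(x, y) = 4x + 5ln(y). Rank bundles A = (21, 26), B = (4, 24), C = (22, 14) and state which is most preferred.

Bundle C

Evaluate utility at each bundle:
U(A) = 100.290.
U(B) = 31.890.
U(C) = 101.195.
Highest utility is C, so C ≻ A ≻ B.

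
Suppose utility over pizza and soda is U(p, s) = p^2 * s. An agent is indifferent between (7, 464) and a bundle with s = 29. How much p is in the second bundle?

U(7, 464) = 22736.
Set U(p, 29) = 22736 and solve.
With s = 29: p^2 = 22736/29 = 784; taking the square root, p = 28.
Check: U(28, 29) = 22736.

p = 28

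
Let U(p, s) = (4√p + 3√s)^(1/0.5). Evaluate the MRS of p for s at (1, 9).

MRS = 4

For CES with ρ = 0.5, MRS = (4/3)·√(s/p).
At (1, 9): MRS = 4.
So at (1, 9) the consumer would give up 4 units of s for one more unit of p.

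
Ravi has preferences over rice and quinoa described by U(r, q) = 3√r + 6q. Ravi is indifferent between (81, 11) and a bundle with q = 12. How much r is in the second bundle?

U(81, 11) = 93.
Set U(r, 12) = 93 and solve.
With q = 12: 3√r = 93 − 6·12 = 21, so √r = 7 and r = 49.
Check: U(49, 12) = 93.

r = 49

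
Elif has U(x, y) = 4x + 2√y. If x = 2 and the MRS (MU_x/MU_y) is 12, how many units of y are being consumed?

MU_x = 4, MU_y = 2/(2√y).
MRS = 4 ÷ (2/(2√y)).
MRS depends only on y: 4·√y = 12 ⇒ √y = 12/4 = 3 ⇒ y = 9.

y = 9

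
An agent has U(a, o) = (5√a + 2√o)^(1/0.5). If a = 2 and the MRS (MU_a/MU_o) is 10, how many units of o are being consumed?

For CES with ρ = 0.5, MRS = (5/2)·√(o/a).
Setting (5/2)·√(o/2) = 10 gives √(o/2) = 4, so o/2 = 16 and o = 32.

o = 32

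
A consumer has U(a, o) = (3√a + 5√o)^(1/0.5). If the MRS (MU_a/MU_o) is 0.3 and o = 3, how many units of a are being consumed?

a = 12

For CES with ρ = 0.5, MRS = (3/5)·√(o/a).
Setting (3/5)·√(3/a) = 0.3 gives √(3/a) = 0.5, so 3/a = 0.25 and a = 12.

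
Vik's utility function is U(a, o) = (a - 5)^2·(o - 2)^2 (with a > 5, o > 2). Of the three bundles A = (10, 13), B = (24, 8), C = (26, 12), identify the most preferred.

Bundle C

Evaluate utility at each bundle:
U(A) = 3025.
U(B) = 12996.
U(C) = 44100.
Highest utility is C, so C ≻ B ≻ A.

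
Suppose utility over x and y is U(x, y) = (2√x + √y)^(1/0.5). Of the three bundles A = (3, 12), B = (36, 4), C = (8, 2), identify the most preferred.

Evaluate utility at each bundle:
U(A) = 48.000.
U(B) = 196.000.
U(C) = 50.000.
Highest utility is B, so B ≻ C ≻ A.

Bundle B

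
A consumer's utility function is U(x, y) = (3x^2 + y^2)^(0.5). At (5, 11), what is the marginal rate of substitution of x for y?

For CES with ρ = 2, MRS = (3/1)·(y/x)^(-1).
At (5, 11): MRS = 15/11.
The indifference curve has slope −15/11 at this bundle.

MRS = 15/11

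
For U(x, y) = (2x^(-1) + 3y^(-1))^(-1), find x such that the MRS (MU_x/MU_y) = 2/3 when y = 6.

For CES with ρ = -1, MRS = (2/3)·(y/x)^2.
Setting (2/3)·(6/x)^2 = 2/3 gives (6/x)^2 = 1, so 6/x = 1 and x = 6.

x = 6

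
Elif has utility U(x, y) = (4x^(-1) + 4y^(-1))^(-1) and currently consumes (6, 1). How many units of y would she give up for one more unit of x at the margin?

MRS = 1/36

For CES with ρ = -1, MRS = (y/x)^2.
At (6, 1): MRS = 1/36.
That is, one extra unit of x is worth 1/36 units of y at the margin.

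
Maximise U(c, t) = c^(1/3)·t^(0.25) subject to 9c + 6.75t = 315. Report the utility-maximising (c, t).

MU_c = 1/3·c^(-2/3)·t^(0.25) and MU_t = 0.25·c^(1/3)·t^(-0.75).
MRS = MU_c/MU_t = (4/3)·t/c.
Tangency: set MRS = p_c/p_t = 9/6.75 = 4/3.
So (4/3)·t/c = 4/3, i.e. t = c.
Substitute into the budget 9·c + 6.75·t = 315: 15.75·c = 315, so c* = 20.
Then t* = 20.

c* = 20, t* = 20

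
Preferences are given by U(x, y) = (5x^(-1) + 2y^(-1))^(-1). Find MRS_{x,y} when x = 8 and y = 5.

For CES with ρ = -1, MRS = (5/2)·(y/x)^2.
At (8, 5): MRS = 125/128.
That is, one extra unit of x is worth 125/128 units of y at the margin.

MRS = 125/128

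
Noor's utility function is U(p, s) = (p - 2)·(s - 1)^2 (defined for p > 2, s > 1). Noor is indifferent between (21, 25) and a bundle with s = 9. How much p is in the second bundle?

U(21, 25) = 10944.
Set U(p, 9) = 10944 and solve.
With s = 9: (9 − 1)^2 = 64, so (p − 2) = 10944/64 = 171.
So p = 2 + 171 = 173.
Check: U(173, 9) = 10944.

p = 173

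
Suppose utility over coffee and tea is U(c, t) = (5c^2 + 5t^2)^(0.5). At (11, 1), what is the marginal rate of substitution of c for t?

For CES with ρ = 2, MRS = (t/c)^(-1).
At (11, 1): MRS = 11.
That is, one extra unit of c is worth 11 units of t at the margin.

MRS = 11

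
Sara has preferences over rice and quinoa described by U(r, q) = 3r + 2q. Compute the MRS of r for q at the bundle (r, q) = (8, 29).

MU_r = 3, MU_q = 2, so MRS = 3/2 = 1.5 at every bundle.
At (8, 29): MRS = 1.5.
So at (8, 29) the consumer would give up 1.5 units of q for one more unit of r.

MRS = 1.5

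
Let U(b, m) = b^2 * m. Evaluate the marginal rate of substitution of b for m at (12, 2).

MRS = 1/3

MU_b = 2·b·m and MU_m = b^2.
MRS = MU_b/MU_m = (2/1)·m/b.
At (12, 2): MRS = 1/3.
So at (12, 2) the consumer would give up 1/3 units of m for one more unit of b.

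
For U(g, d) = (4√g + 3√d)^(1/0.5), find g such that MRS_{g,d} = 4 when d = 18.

For CES with ρ = 0.5, MRS = (4/3)·√(d/g).
Setting (4/3)·√(18/g) = 4 gives √(18/g) = 3, so 18/g = 9 and g = 2.

g = 2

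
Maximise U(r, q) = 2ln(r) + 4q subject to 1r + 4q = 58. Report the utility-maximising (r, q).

MU_r = 2/r, MU_q = 4.
MRS = 2/r ÷ 4.
Tangency: set MRS = p_r/p_q = 1/4 = 0.25.
MRS depends only on r: 0.5/r = 0.25 ⇒ r* = 0.5/0.25 = 2.
From the budget, 4·q = 58 − 1·2 = 56, so q* = 14.

r* = 2, q* = 14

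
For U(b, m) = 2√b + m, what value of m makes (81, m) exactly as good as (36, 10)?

m = 4

U(36, 10) = 22.
Set U(81, m) = 22 and solve.
With b = 81: √81 = 9, so m = 22 − 2·9 = 4.
Check: U(81, 4) = 22.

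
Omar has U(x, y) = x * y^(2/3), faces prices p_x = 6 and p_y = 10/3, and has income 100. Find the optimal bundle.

MU_x = y^(2/3) and MU_y = 2/3·x·y^(-1/3).
MRS = MU_x/MU_y = (1.5)·y/x.
Tangency: set MRS = p_x/p_y = 6/(10/3) = 1.8.
So (1.5)·y/x = 1.8, i.e. y = 1.2·x.
Substitute into the budget 6·x + (10/3)·y = 100: 10·x = 100, so x* = 10.
Then y* = 1.2·10 = 12.

x* = 10, y* = 12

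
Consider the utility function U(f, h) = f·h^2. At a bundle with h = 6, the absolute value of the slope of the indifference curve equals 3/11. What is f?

f = 11

MU_f = h^2 and MU_h = 2·f·h.
MRS = MU_f/MU_h = (1/2)·h/f.
Substitute h = 6: MRS = 3/f. Setting 3/f = 3/11 gives f = 3/(3/11) = 11.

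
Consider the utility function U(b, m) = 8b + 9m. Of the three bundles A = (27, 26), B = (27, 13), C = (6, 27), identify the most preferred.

Bundle A

Evaluate utility at each bundle:
U(A) = 450.
U(B) = 333.
U(C) = 291.
Highest utility is A, so A ≻ B ≻ C.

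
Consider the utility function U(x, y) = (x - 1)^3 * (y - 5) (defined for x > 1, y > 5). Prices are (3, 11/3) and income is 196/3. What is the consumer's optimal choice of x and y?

x* = 12, y* = 8

MU_x = 3·(x−1)^2·(y−5), MU_y = (x−1)^3.
MRS = (3/1)·(y−5)/(x−1).
Tangency: set MRS = p_x/p_y = 3/(11/3) = 9/11.
So (3/1)·(y − 5)/(x − 1) = 9/11, i.e. (y − 5) = (3/11)·(x − 1).
Rewrite the budget in excess-of-subsistence terms: 3·(x − 1) + (11/3)·(y − 5) = 196/3 − 3·1 − (11/3)·5 = 44.
Substituting, 4·(x − 1) = 44, so x − 1 = 11 and x* = 12.
Then y − 5 = (3/11)·11 = 3, so y* = 8.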